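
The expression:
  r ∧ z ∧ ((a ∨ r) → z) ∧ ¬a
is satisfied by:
  {z: True, r: True, a: False}


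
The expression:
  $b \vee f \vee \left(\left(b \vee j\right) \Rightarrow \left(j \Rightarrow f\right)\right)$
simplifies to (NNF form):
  $b \vee f \vee \neg j$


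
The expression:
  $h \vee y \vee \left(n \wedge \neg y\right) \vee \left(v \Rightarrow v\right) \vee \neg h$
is always true.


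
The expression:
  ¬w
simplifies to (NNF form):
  ¬w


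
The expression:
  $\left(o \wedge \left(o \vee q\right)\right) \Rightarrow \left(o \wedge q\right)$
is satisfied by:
  {q: True, o: False}
  {o: False, q: False}
  {o: True, q: True}


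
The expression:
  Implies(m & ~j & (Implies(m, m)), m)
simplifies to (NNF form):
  True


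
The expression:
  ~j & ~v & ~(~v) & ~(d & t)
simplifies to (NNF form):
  False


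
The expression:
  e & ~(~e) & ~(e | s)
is never true.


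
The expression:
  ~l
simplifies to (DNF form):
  ~l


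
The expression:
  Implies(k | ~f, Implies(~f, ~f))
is always true.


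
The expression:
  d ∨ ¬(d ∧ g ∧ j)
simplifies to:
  True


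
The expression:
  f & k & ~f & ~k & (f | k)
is never true.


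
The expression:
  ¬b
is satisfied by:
  {b: False}


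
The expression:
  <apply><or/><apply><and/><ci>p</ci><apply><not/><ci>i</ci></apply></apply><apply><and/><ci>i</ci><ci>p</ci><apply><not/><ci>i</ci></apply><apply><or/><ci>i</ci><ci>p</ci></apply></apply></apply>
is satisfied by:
  {p: True, i: False}


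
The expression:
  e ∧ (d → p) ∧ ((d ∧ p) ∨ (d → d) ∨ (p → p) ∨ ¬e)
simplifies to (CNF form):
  e ∧ (p ∨ ¬d)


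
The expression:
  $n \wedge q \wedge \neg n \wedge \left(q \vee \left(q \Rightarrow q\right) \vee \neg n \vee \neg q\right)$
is never true.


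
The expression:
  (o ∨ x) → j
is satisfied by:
  {j: True, x: False, o: False}
  {o: True, j: True, x: False}
  {j: True, x: True, o: False}
  {o: True, j: True, x: True}
  {o: False, x: False, j: False}


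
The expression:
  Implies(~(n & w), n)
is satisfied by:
  {n: True}


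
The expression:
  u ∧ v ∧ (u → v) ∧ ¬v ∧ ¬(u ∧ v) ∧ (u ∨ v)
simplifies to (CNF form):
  False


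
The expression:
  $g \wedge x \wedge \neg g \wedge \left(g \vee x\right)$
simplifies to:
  $\text{False}$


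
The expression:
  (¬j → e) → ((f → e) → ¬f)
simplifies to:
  ¬e ∨ ¬f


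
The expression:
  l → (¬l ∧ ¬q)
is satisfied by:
  {l: False}


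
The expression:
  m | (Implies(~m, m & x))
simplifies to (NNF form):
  m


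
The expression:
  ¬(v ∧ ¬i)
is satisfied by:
  {i: True, v: False}
  {v: False, i: False}
  {v: True, i: True}


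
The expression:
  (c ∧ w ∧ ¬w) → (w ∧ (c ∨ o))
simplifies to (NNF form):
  True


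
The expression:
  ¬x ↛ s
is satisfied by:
  {x: False, s: False}


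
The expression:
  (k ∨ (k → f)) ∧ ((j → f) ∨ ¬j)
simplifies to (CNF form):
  f ∨ ¬j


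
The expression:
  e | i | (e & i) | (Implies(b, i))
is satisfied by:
  {i: True, e: True, b: False}
  {i: True, e: False, b: False}
  {e: True, i: False, b: False}
  {i: False, e: False, b: False}
  {i: True, b: True, e: True}
  {i: True, b: True, e: False}
  {b: True, e: True, i: False}


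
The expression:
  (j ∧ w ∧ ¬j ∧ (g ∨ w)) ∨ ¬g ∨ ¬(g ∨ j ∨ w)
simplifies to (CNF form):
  ¬g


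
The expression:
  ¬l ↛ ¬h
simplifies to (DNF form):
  h ∧ ¬l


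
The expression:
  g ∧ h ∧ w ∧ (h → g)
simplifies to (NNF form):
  g ∧ h ∧ w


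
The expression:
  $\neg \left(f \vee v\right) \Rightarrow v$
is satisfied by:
  {v: True, f: True}
  {v: True, f: False}
  {f: True, v: False}


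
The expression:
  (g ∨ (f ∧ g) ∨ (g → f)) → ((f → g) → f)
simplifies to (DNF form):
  f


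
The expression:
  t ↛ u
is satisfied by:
  {t: True, u: False}


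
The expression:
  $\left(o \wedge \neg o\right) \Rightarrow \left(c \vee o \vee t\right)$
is always true.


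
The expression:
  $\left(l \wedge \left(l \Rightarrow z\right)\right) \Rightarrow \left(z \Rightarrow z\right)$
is always true.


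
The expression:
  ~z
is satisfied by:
  {z: False}


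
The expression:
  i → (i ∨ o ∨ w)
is always true.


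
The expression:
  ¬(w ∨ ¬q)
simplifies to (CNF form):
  q ∧ ¬w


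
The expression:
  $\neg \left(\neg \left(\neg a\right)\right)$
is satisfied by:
  {a: False}


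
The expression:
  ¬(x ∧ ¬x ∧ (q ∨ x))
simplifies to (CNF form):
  True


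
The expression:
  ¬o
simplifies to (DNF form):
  ¬o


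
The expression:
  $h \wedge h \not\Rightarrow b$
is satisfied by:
  {h: True, b: False}


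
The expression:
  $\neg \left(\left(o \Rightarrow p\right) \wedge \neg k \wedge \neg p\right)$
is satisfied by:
  {k: True, o: True, p: True}
  {k: True, o: True, p: False}
  {k: True, p: True, o: False}
  {k: True, p: False, o: False}
  {o: True, p: True, k: False}
  {o: True, p: False, k: False}
  {p: True, o: False, k: False}


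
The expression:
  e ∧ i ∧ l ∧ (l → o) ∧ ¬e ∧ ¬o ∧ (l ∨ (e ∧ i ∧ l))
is never true.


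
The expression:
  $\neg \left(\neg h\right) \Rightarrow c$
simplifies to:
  $c \vee \neg h$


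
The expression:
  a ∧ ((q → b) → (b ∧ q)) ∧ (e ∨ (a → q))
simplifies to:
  a ∧ q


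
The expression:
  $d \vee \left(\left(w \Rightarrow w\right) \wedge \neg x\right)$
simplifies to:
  $d \vee \neg x$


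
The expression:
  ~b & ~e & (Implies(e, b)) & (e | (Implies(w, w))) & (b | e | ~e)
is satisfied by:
  {e: False, b: False}


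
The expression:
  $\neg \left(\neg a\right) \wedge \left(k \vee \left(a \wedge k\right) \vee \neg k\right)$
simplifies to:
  $a$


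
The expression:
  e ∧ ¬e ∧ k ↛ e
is never true.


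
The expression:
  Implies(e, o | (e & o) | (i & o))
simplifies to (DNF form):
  o | ~e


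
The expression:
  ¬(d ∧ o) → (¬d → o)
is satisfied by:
  {d: True, o: True}
  {d: True, o: False}
  {o: True, d: False}


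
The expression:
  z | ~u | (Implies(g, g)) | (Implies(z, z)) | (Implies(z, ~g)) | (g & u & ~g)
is always true.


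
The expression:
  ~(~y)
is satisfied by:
  {y: True}


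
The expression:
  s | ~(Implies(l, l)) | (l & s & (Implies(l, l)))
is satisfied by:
  {s: True}


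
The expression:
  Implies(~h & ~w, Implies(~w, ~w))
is always true.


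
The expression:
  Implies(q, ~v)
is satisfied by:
  {v: False, q: False}
  {q: True, v: False}
  {v: True, q: False}


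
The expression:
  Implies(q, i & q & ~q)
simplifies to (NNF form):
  ~q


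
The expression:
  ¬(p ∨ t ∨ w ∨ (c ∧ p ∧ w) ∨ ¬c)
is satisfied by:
  {c: True, p: False, t: False, w: False}


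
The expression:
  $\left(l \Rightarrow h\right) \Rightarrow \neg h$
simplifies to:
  $\neg h$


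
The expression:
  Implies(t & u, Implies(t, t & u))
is always true.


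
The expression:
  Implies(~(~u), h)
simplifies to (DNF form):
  h | ~u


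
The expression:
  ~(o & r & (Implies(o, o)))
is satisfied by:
  {o: False, r: False}
  {r: True, o: False}
  {o: True, r: False}


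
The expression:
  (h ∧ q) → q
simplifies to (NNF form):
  True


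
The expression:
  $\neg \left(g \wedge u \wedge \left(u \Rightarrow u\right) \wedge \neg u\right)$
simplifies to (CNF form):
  $\text{True}$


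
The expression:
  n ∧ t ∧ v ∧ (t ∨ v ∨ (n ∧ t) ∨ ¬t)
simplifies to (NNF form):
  n ∧ t ∧ v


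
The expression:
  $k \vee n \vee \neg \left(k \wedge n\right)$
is always true.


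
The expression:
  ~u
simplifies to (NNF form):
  ~u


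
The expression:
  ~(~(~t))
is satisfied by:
  {t: False}


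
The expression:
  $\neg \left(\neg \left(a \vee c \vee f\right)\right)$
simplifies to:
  $a \vee c \vee f$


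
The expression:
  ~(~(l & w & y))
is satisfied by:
  {w: True, y: True, l: True}


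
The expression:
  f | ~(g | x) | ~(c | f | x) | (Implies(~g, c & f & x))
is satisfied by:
  {g: True, f: True, x: False}
  {g: True, f: False, x: False}
  {f: True, g: False, x: False}
  {g: False, f: False, x: False}
  {x: True, g: True, f: True}
  {x: True, g: True, f: False}
  {x: True, f: True, g: False}


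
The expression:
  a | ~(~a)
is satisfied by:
  {a: True}


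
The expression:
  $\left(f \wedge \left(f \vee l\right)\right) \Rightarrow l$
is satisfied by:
  {l: True, f: False}
  {f: False, l: False}
  {f: True, l: True}


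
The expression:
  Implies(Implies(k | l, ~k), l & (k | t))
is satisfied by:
  {k: True, l: True, t: True}
  {k: True, l: True, t: False}
  {k: True, t: True, l: False}
  {k: True, t: False, l: False}
  {l: True, t: True, k: False}


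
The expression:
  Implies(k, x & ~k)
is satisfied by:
  {k: False}


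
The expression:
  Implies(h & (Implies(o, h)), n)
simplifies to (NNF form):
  n | ~h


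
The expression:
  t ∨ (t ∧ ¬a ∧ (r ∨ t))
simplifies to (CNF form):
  t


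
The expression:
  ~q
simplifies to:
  ~q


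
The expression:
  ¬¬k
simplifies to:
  k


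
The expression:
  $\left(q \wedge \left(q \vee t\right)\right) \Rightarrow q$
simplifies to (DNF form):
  $\text{True}$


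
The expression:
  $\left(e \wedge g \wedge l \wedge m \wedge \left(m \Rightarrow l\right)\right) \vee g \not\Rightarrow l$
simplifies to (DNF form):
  $\left(g \wedge \neg l\right) \vee \left(e \wedge g \wedge m\right) \vee \left(e \wedge g \wedge \neg l\right) \vee \left(g \wedge m \wedge \neg l\right)$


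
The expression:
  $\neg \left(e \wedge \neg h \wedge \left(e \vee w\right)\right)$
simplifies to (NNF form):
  $h \vee \neg e$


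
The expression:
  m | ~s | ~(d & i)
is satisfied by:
  {m: True, s: False, d: False, i: False}
  {i: False, s: False, m: False, d: False}
  {i: True, m: True, s: False, d: False}
  {i: True, s: False, m: False, d: False}
  {d: True, m: True, i: False, s: False}
  {d: True, i: False, s: False, m: False}
  {d: True, i: True, m: True, s: False}
  {d: True, i: True, s: False, m: False}
  {m: True, s: True, d: False, i: False}
  {s: True, d: False, m: False, i: False}
  {i: True, s: True, m: True, d: False}
  {i: True, s: True, d: False, m: False}
  {m: True, s: True, d: True, i: False}
  {s: True, d: True, i: False, m: False}
  {i: True, s: True, d: True, m: True}


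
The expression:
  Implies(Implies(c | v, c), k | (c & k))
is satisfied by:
  {k: True, v: True, c: False}
  {k: True, c: False, v: False}
  {k: True, v: True, c: True}
  {k: True, c: True, v: False}
  {v: True, c: False, k: False}


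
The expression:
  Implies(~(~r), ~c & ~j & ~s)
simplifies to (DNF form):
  ~r | (~c & ~j & ~s)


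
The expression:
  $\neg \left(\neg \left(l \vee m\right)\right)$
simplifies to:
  $l \vee m$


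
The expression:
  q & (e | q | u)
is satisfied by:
  {q: True}


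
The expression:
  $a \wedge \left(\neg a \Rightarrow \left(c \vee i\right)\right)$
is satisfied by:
  {a: True}


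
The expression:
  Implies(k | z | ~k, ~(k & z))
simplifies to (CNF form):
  ~k | ~z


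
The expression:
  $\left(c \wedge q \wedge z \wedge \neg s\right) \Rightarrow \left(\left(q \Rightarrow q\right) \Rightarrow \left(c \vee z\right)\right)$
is always true.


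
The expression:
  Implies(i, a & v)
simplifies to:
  ~i | (a & v)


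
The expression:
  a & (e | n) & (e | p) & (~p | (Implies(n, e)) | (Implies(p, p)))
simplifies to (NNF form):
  a & (e | n) & (e | p)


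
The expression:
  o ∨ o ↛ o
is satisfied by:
  {o: True}


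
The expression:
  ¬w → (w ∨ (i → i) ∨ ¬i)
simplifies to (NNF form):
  True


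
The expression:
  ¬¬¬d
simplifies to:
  ¬d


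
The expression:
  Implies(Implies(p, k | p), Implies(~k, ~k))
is always true.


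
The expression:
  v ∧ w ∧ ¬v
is never true.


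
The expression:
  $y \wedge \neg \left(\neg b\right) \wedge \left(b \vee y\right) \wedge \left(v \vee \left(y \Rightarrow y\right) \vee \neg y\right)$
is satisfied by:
  {b: True, y: True}


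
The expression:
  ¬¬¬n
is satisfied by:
  {n: False}


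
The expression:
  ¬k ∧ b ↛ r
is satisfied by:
  {b: True, k: False, r: False}


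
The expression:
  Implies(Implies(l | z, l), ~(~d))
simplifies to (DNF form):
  d | (z & ~l)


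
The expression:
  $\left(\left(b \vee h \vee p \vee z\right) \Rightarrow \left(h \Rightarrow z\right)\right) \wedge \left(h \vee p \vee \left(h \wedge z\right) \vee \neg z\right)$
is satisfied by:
  {p: True, h: False, z: False}
  {p: False, h: False, z: False}
  {z: True, p: True, h: False}
  {h: True, z: True, p: True}
  {h: True, z: True, p: False}


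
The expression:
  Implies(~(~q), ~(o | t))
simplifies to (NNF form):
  ~q | (~o & ~t)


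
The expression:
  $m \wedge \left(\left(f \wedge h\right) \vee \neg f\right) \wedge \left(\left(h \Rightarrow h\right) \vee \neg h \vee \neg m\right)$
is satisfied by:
  {m: True, h: True, f: False}
  {m: True, h: False, f: False}
  {m: True, f: True, h: True}


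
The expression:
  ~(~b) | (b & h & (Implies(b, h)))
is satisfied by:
  {b: True}


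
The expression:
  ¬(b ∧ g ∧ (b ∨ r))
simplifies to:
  ¬b ∨ ¬g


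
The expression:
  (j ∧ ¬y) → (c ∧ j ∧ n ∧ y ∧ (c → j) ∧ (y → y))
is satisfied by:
  {y: True, j: False}
  {j: False, y: False}
  {j: True, y: True}


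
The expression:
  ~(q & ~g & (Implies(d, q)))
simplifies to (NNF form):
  g | ~q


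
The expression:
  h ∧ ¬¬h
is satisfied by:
  {h: True}


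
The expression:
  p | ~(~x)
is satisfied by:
  {x: True, p: True}
  {x: True, p: False}
  {p: True, x: False}


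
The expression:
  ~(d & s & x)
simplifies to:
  ~d | ~s | ~x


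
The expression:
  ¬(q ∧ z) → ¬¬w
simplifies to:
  w ∨ (q ∧ z)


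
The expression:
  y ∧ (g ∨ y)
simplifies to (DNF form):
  y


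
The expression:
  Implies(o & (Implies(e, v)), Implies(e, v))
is always true.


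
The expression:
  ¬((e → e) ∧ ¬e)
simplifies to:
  e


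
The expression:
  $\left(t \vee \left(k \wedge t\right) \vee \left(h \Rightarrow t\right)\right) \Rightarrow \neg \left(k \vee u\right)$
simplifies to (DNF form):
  $\left(h \wedge \neg t\right) \vee \left(\neg k \wedge \neg u\right) \vee \left(h \wedge \neg k \wedge \neg t\right) \vee \left(h \wedge \neg k \wedge \neg u\right) \vee \left(h \wedge \neg t \wedge \neg u\right) \vee \left(\neg k \wedge \neg t \wedge \neg u\right) \vee \left(h \wedge \neg k \wedge \neg t \wedge \neg u\right)$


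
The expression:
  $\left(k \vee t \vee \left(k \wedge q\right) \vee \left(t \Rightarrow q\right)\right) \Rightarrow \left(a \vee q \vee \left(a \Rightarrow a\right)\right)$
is always true.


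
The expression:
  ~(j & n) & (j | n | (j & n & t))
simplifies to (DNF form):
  (j & ~n) | (n & ~j)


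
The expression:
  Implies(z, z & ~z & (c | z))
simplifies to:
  ~z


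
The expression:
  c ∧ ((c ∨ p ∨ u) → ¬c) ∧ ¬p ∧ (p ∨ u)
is never true.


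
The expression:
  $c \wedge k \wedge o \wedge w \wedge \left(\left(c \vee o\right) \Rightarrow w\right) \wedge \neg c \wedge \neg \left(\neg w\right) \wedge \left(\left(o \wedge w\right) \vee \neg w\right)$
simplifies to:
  $\text{False}$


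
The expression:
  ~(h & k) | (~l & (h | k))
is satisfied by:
  {l: False, k: False, h: False}
  {h: True, l: False, k: False}
  {k: True, l: False, h: False}
  {h: True, k: True, l: False}
  {l: True, h: False, k: False}
  {h: True, l: True, k: False}
  {k: True, l: True, h: False}


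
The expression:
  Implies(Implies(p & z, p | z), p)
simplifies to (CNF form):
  p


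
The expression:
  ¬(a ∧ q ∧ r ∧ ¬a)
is always true.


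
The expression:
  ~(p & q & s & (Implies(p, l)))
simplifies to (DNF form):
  ~l | ~p | ~q | ~s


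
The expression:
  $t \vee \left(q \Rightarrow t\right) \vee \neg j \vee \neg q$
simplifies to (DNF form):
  $t \vee \neg j \vee \neg q$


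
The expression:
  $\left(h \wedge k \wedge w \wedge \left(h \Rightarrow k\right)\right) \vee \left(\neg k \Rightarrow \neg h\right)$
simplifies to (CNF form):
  $k \vee \neg h$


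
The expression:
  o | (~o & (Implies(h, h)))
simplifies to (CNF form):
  True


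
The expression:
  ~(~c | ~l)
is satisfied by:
  {c: True, l: True}


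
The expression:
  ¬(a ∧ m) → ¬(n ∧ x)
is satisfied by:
  {m: True, a: True, x: False, n: False}
  {m: True, a: False, x: False, n: False}
  {a: True, m: False, x: False, n: False}
  {m: False, a: False, x: False, n: False}
  {n: True, m: True, a: True, x: False}
  {n: True, m: True, a: False, x: False}
  {n: True, a: True, m: False, x: False}
  {n: True, a: False, m: False, x: False}
  {m: True, x: True, a: True, n: False}
  {m: True, x: True, a: False, n: False}
  {x: True, a: True, m: False, n: False}
  {x: True, m: False, a: False, n: False}
  {n: True, m: True, x: True, a: True}


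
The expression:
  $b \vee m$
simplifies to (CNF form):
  $b \vee m$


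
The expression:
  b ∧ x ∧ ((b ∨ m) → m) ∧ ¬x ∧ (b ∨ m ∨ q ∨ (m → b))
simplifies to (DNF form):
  False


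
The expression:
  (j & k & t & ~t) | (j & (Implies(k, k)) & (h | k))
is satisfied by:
  {j: True, k: True, h: True}
  {j: True, k: True, h: False}
  {j: True, h: True, k: False}


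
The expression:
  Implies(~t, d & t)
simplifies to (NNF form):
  t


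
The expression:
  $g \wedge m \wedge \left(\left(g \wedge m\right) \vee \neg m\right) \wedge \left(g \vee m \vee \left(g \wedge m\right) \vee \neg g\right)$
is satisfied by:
  {m: True, g: True}


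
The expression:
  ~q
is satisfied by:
  {q: False}


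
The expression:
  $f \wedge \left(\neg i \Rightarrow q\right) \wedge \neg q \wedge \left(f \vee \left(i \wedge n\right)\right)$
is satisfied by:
  {i: True, f: True, q: False}


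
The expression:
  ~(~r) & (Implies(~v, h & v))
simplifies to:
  r & v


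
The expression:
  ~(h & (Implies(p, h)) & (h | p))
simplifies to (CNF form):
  ~h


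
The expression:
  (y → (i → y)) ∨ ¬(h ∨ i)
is always true.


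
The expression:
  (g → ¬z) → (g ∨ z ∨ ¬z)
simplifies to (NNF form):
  True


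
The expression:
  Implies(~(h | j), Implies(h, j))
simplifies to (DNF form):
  True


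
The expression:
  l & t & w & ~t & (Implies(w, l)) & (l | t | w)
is never true.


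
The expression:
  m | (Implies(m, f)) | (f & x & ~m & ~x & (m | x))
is always true.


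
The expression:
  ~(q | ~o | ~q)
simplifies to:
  False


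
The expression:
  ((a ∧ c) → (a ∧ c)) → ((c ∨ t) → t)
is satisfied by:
  {t: True, c: False}
  {c: False, t: False}
  {c: True, t: True}


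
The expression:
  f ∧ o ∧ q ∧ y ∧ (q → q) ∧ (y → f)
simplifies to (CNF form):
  f ∧ o ∧ q ∧ y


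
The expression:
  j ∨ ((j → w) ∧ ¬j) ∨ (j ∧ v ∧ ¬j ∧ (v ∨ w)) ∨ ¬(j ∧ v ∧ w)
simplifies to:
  True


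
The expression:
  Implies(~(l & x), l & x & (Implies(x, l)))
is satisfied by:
  {x: True, l: True}


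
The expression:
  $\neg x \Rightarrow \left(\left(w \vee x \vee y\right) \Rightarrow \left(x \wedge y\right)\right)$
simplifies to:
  $x \vee \left(\neg w \wedge \neg y\right)$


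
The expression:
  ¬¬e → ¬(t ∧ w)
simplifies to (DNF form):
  ¬e ∨ ¬t ∨ ¬w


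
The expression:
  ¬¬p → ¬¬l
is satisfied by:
  {l: True, p: False}
  {p: False, l: False}
  {p: True, l: True}


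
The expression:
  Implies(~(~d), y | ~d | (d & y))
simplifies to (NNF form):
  y | ~d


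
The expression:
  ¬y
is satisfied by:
  {y: False}


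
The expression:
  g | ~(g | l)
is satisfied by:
  {g: True, l: False}
  {l: False, g: False}
  {l: True, g: True}


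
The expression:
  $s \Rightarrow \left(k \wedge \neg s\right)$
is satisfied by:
  {s: False}


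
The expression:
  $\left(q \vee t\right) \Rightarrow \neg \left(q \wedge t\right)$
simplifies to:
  $\neg q \vee \neg t$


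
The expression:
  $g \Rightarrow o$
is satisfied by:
  {o: True, g: False}
  {g: False, o: False}
  {g: True, o: True}


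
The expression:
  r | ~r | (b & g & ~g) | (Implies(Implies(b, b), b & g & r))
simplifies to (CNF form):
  True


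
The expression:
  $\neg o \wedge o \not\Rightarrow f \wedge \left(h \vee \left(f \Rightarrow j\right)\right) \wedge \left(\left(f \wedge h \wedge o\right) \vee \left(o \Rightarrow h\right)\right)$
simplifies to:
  $\text{False}$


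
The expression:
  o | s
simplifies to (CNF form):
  o | s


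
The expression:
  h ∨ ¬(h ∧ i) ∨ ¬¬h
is always true.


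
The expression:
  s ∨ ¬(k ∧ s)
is always true.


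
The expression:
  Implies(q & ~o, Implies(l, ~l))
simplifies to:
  o | ~l | ~q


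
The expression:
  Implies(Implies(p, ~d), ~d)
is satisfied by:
  {p: True, d: False}
  {d: False, p: False}
  {d: True, p: True}


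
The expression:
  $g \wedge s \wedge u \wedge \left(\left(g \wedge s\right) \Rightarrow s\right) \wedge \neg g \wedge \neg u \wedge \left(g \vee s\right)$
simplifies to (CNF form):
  $\text{False}$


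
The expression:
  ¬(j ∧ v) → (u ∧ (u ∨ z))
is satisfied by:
  {u: True, j: True, v: True}
  {u: True, j: True, v: False}
  {u: True, v: True, j: False}
  {u: True, v: False, j: False}
  {j: True, v: True, u: False}


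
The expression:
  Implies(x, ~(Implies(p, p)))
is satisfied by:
  {x: False}


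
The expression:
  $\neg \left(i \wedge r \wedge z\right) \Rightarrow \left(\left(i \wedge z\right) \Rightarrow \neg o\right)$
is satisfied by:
  {r: True, o: False, z: False, i: False}
  {r: False, o: False, z: False, i: False}
  {r: True, i: True, o: False, z: False}
  {i: True, r: False, o: False, z: False}
  {r: True, z: True, i: False, o: False}
  {z: True, i: False, o: False, r: False}
  {r: True, i: True, z: True, o: False}
  {i: True, z: True, r: False, o: False}
  {r: True, o: True, i: False, z: False}
  {o: True, i: False, z: False, r: False}
  {r: True, i: True, o: True, z: False}
  {i: True, o: True, r: False, z: False}
  {r: True, z: True, o: True, i: False}
  {z: True, o: True, i: False, r: False}
  {r: True, i: True, z: True, o: True}


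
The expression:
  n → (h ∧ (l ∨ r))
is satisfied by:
  {r: True, h: True, l: True, n: False}
  {r: True, h: True, l: False, n: False}
  {h: True, l: True, r: False, n: False}
  {h: True, r: False, l: False, n: False}
  {r: True, l: True, h: False, n: False}
  {r: True, l: False, h: False, n: False}
  {l: True, r: False, h: False, n: False}
  {r: False, l: False, h: False, n: False}
  {r: True, n: True, h: True, l: True}
  {r: True, n: True, h: True, l: False}
  {n: True, h: True, l: True, r: False}


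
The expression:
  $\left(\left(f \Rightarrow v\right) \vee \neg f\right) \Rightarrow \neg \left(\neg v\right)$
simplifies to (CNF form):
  $f \vee v$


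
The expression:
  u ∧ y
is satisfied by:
  {u: True, y: True}


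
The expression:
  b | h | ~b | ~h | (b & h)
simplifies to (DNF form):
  True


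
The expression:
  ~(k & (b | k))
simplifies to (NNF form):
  ~k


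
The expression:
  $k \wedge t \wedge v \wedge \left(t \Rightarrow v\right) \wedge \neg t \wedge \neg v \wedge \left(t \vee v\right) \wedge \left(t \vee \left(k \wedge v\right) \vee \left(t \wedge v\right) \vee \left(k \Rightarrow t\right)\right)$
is never true.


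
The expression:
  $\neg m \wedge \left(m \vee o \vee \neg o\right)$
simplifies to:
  $\neg m$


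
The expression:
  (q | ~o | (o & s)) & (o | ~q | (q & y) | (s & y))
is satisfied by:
  {y: True, s: True, o: False, q: False}
  {y: True, o: False, s: False, q: False}
  {s: True, y: False, o: False, q: False}
  {y: False, o: False, s: False, q: False}
  {q: True, y: True, s: True, o: False}
  {q: True, y: True, o: False, s: False}
  {y: True, s: True, o: True, q: False}
  {s: True, o: True, q: False, y: False}
  {y: True, q: True, o: True, s: True}
  {y: True, q: True, o: True, s: False}
  {q: True, o: True, s: True, y: False}
  {q: True, o: True, y: False, s: False}


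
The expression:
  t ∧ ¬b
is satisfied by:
  {t: True, b: False}


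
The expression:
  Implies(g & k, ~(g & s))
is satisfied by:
  {s: False, k: False, g: False}
  {g: True, s: False, k: False}
  {k: True, s: False, g: False}
  {g: True, k: True, s: False}
  {s: True, g: False, k: False}
  {g: True, s: True, k: False}
  {k: True, s: True, g: False}


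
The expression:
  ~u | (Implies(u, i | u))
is always true.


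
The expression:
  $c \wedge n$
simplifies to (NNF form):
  $c \wedge n$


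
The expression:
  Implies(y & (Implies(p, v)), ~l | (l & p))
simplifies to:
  p | ~l | ~y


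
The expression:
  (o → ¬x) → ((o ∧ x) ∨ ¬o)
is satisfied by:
  {x: True, o: False}
  {o: False, x: False}
  {o: True, x: True}


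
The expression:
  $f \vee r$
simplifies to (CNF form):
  $f \vee r$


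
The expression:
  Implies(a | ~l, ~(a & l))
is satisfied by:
  {l: False, a: False}
  {a: True, l: False}
  {l: True, a: False}


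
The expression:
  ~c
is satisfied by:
  {c: False}


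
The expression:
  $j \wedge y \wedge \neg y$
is never true.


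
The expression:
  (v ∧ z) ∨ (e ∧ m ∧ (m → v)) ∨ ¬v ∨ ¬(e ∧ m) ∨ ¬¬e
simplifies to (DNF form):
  True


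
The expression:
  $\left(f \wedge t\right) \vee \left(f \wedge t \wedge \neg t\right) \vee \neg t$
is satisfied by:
  {f: True, t: False}
  {t: False, f: False}
  {t: True, f: True}


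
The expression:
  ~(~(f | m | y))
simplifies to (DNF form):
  f | m | y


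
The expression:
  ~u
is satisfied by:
  {u: False}


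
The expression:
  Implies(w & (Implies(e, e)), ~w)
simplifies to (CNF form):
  ~w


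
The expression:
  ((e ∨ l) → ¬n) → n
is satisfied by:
  {n: True}


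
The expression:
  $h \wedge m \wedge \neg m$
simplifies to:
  $\text{False}$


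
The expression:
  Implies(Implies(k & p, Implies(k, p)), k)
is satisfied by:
  {k: True}


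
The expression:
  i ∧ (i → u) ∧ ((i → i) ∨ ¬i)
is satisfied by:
  {i: True, u: True}


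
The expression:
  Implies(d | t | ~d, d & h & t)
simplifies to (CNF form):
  d & h & t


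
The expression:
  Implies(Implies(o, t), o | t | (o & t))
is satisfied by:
  {t: True, o: True}
  {t: True, o: False}
  {o: True, t: False}


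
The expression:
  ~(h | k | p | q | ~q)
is never true.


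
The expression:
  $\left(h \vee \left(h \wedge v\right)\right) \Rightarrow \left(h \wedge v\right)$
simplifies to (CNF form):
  $v \vee \neg h$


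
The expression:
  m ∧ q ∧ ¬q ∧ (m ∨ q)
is never true.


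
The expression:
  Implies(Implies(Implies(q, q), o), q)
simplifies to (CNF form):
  q | ~o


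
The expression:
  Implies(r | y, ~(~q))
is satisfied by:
  {q: True, y: False, r: False}
  {r: True, q: True, y: False}
  {q: True, y: True, r: False}
  {r: True, q: True, y: True}
  {r: False, y: False, q: False}


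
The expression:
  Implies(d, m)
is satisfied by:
  {m: True, d: False}
  {d: False, m: False}
  {d: True, m: True}


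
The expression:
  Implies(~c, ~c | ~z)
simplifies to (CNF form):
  True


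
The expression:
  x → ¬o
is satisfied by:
  {o: False, x: False}
  {x: True, o: False}
  {o: True, x: False}


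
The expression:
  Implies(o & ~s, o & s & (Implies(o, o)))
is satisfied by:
  {s: True, o: False}
  {o: False, s: False}
  {o: True, s: True}


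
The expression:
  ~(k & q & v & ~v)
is always true.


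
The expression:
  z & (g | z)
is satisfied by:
  {z: True}


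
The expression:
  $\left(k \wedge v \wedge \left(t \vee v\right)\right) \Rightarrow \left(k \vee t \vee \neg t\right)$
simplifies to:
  $\text{True}$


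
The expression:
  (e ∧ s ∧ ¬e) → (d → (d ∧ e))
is always true.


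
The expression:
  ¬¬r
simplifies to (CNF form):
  r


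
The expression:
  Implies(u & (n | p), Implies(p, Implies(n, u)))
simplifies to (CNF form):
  True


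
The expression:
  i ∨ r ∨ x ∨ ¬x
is always true.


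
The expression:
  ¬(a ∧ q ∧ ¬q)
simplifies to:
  True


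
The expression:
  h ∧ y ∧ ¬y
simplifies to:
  False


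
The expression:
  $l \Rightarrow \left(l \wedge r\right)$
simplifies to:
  $r \vee \neg l$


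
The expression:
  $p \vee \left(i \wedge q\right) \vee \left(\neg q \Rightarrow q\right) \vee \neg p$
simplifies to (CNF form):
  $\text{True}$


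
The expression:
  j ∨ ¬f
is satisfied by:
  {j: True, f: False}
  {f: False, j: False}
  {f: True, j: True}


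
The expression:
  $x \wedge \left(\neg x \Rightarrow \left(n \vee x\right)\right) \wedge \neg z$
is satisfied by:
  {x: True, z: False}


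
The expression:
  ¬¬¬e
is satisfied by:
  {e: False}


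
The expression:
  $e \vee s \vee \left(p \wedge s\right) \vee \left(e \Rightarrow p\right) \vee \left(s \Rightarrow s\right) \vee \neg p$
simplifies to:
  $\text{True}$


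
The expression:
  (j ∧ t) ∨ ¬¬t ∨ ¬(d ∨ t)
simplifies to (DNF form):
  t ∨ ¬d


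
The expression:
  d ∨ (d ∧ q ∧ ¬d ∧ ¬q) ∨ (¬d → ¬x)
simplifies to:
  d ∨ ¬x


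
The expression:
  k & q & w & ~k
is never true.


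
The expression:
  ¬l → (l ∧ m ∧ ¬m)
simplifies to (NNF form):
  l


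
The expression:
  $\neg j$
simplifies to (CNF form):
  $\neg j$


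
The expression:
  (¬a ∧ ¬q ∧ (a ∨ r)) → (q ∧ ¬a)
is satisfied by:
  {a: True, q: True, r: False}
  {a: True, q: False, r: False}
  {q: True, a: False, r: False}
  {a: False, q: False, r: False}
  {r: True, a: True, q: True}
  {r: True, a: True, q: False}
  {r: True, q: True, a: False}


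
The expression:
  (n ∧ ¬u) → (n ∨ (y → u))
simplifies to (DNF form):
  True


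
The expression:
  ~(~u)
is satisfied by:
  {u: True}


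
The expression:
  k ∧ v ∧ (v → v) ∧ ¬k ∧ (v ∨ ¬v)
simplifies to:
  False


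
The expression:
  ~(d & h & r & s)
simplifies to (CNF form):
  ~d | ~h | ~r | ~s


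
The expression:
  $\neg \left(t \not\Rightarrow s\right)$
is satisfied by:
  {s: True, t: False}
  {t: False, s: False}
  {t: True, s: True}


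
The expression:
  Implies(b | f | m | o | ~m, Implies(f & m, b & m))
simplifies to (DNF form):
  b | ~f | ~m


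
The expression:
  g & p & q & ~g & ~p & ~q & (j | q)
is never true.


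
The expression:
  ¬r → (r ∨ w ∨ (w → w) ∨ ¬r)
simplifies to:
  True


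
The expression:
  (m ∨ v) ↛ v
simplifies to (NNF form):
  m ∧ ¬v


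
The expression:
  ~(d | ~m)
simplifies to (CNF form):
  m & ~d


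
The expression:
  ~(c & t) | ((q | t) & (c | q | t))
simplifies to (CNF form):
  True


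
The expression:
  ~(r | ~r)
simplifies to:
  False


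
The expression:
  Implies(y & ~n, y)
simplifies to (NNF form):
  True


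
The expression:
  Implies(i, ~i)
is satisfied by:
  {i: False}


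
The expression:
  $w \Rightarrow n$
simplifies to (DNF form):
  $n \vee \neg w$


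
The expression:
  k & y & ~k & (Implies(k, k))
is never true.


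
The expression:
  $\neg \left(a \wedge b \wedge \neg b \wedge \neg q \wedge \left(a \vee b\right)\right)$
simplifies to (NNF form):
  $\text{True}$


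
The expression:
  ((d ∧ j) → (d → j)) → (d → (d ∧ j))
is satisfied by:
  {j: True, d: False}
  {d: False, j: False}
  {d: True, j: True}


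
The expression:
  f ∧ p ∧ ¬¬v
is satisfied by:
  {p: True, f: True, v: True}


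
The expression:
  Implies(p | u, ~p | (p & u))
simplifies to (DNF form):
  u | ~p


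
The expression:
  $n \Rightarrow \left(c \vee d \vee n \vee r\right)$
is always true.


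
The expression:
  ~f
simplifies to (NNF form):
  ~f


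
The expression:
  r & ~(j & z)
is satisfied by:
  {r: True, z: False, j: False}
  {r: True, j: True, z: False}
  {r: True, z: True, j: False}


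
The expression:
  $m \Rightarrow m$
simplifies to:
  $\text{True}$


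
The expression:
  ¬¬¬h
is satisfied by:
  {h: False}


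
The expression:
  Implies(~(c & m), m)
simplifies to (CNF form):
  m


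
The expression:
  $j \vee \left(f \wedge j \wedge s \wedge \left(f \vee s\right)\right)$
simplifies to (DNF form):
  $j$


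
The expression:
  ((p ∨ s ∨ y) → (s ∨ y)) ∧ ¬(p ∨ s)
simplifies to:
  ¬p ∧ ¬s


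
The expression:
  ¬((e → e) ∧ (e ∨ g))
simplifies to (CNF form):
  ¬e ∧ ¬g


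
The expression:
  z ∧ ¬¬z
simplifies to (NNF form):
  z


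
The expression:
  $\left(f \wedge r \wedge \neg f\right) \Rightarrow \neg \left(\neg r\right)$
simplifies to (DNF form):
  $\text{True}$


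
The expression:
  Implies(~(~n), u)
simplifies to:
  u | ~n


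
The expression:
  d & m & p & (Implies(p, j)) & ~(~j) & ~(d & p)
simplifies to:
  False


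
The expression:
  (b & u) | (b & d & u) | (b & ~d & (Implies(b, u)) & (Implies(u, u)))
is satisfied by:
  {u: True, b: True}


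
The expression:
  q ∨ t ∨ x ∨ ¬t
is always true.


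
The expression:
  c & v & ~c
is never true.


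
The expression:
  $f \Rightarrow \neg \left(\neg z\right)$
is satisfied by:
  {z: True, f: False}
  {f: False, z: False}
  {f: True, z: True}


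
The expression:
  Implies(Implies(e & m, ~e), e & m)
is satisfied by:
  {m: True, e: True}


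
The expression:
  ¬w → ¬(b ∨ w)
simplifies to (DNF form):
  w ∨ ¬b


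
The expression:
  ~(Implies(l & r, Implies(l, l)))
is never true.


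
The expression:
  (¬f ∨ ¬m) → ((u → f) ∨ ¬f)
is always true.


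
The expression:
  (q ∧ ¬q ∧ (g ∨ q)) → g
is always true.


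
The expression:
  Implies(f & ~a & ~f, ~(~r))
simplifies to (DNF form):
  True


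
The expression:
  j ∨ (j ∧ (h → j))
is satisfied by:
  {j: True}


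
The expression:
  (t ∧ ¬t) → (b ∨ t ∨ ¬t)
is always true.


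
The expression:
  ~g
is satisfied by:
  {g: False}


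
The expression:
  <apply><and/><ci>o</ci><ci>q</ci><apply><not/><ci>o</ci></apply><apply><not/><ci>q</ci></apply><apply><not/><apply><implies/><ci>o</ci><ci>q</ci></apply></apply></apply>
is never true.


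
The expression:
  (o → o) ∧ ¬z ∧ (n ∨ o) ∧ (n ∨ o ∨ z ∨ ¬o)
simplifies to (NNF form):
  ¬z ∧ (n ∨ o)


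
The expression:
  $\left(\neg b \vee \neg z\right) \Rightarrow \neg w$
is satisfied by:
  {z: True, b: True, w: False}
  {z: True, b: False, w: False}
  {b: True, z: False, w: False}
  {z: False, b: False, w: False}
  {z: True, w: True, b: True}


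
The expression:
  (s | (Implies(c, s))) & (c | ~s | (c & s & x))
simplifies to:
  (c & s) | (~c & ~s)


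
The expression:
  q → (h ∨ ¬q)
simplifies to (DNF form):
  h ∨ ¬q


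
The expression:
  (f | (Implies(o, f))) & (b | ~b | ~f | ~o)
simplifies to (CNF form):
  f | ~o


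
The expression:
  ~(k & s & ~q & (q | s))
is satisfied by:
  {q: True, s: False, k: False}
  {s: False, k: False, q: False}
  {q: True, k: True, s: False}
  {k: True, s: False, q: False}
  {q: True, s: True, k: False}
  {s: True, q: False, k: False}
  {q: True, k: True, s: True}


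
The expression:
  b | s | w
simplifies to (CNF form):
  b | s | w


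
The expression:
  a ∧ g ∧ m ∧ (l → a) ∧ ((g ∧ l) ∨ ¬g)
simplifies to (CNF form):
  a ∧ g ∧ l ∧ m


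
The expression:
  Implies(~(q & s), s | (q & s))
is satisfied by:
  {s: True}


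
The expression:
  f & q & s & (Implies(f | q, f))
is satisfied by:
  {f: True, s: True, q: True}


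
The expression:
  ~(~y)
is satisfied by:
  {y: True}


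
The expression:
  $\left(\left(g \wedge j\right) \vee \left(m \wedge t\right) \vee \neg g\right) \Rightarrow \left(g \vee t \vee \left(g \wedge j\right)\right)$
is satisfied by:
  {t: True, g: True}
  {t: True, g: False}
  {g: True, t: False}


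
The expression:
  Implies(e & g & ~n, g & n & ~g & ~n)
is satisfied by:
  {n: True, g: False, e: False}
  {g: False, e: False, n: False}
  {n: True, e: True, g: False}
  {e: True, g: False, n: False}
  {n: True, g: True, e: False}
  {g: True, n: False, e: False}
  {n: True, e: True, g: True}


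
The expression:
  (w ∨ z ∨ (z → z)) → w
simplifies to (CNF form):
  w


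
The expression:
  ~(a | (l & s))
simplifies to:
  ~a & (~l | ~s)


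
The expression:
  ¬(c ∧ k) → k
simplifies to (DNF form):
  k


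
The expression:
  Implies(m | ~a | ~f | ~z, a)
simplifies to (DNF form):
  a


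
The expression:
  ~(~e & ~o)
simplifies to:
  e | o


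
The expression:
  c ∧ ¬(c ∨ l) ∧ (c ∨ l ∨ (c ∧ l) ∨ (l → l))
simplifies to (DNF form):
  False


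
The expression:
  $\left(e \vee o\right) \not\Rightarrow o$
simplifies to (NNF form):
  $e \wedge \neg o$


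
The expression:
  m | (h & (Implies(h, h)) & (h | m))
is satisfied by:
  {m: True, h: True}
  {m: True, h: False}
  {h: True, m: False}


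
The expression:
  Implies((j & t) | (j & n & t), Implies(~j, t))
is always true.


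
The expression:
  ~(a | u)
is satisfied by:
  {u: False, a: False}


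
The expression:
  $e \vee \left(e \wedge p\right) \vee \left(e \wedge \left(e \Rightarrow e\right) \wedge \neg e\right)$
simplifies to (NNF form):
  $e$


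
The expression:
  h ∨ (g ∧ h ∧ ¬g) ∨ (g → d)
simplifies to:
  d ∨ h ∨ ¬g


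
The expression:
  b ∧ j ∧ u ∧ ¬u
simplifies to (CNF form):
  False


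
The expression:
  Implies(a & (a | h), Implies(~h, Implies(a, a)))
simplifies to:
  True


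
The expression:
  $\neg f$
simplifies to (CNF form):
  $\neg f$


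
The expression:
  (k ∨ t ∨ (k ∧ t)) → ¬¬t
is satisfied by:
  {t: True, k: False}
  {k: False, t: False}
  {k: True, t: True}


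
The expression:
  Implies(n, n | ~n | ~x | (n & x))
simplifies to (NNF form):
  True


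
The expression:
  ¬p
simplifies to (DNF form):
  ¬p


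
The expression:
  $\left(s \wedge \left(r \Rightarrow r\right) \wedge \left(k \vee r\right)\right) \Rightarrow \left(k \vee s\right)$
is always true.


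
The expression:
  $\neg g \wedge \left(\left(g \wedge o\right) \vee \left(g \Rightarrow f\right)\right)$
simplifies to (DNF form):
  $\neg g$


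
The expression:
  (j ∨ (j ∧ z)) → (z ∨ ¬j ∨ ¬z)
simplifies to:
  True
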